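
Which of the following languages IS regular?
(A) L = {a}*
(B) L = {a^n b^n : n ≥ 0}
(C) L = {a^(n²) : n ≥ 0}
(A) {a}*

(A) L = {a}* is regular.

This can be recognized by a finite automaton (DFA/NFA).
Regular expressions like {a}* define regular languages.

The other choices are not regular:
- {a^(n²) : n ≥ 0}: After pumping, length is no longer a perfect square
- {a^n b^n : n ≥ 0}: After pumping, the number of a's and b's become unequal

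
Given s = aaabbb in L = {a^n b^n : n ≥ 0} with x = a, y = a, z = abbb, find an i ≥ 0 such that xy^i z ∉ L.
i = 2

xy²z = a · aa · abbb = aaaabbb; aaaabbb has 4 a's and 3 b's; 4 ≠ 3, so it is not in L.
(Other choices also work, e.g. i = 0, 3; only i = 1 is guaranteed to stay in L since xy¹z = s.)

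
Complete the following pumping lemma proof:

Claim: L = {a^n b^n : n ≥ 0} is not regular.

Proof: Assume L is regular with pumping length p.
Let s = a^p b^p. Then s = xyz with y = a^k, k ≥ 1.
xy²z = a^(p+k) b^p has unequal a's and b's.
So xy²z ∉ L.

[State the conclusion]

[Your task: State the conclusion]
This contradicts the pumping lemma for regular languages,
which guarantees xy^i z ∈ L for all i ≥ 0.

Since our assumption that L is regular leads to a contradiction,
we conclude that L = {a^n b^n : n ≥ 0} is NOT regular. ∎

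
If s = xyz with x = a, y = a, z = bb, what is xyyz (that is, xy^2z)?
aaabb

Given x = 'a', y = 'a', z = 'bb' and i = 2:

xy^2z = x + y·y·...·y (2 times) + z
       = 'a' + 'a'^2 + 'bb'
       = 'a' + 'aa' + 'bb'
       = 'aaabb'

The pumped string is 'aaabb' with length 5.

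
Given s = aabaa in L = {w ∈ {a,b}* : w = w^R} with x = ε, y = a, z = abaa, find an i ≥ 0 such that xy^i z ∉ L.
i = 2

xy²z = ε · aa · abaa = aaabaa; aaabaa reversed is aabaaa ≠ aaabaa, so it is not a palindrome and is not in L.
(Other choices also work, e.g. i = 0, 3; only i = 1 is guaranteed to stay in L since xy¹z = s.)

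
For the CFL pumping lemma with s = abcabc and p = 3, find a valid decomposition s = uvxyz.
u='ab', v='c', x='a', y='b', z='c'

For s = abcabc with pumping length p = 3:

One valid decomposition:
- u = 'ab'
- v = 'c'
- x = 'a'
- y = 'b'
- z = 'c'

Verification:
- uvxyz = 'ab' + 'c' + 'a' + 'b' + 'c' = abcabc ✓
- |vxy| = |'cab'| = 3 ≤ 3 ✓
- |vy| = |'cb'| = 2 > 0 ✓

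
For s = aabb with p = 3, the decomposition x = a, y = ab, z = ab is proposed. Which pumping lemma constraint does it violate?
Violated: xyz = s

The decomposition x = a, y = ab, z = ab for s = aabb with p = 3
violates the constraint: xyz = s

xyz = 'a' + 'ab' + 'ab' = 'aabab' ≠ 'aabb' = s. The decomposition doesn't reconstruct s.

Pumping lemma constraints:
1. xyz = s (decomposition is valid)
2. |xy| ≤ p
3. |y| > 0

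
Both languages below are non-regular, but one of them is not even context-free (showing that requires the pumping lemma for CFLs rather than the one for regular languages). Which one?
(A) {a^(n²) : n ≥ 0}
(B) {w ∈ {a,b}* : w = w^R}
(A) {a^(n²) : n ≥ 0}

(A) {a^(n²) : n ≥ 0} requires the CFL pumping lemma.

- {w ∈ {a,b}* : w = w^R} is context-free (but not regular)
  • Can be shown non-regular with the regular pumping lemma
  • After pumping, the string is no longer symmetric

- {a^(n²) : n ≥ 0} is NOT context-free
  • Requires the CFL pumping lemma to prove
  • Gaps between squares grow unboundedly

The CFL pumping lemma is "stronger" in that it can prove non-membership
in the larger class of context-free languages.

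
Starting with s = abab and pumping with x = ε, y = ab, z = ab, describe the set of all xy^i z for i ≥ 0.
{xy^i z : i ≥ 0} = {(ab)^(i+1) : i ≥ 0} = {ab, abab, ababab, ...}

With x = ε, y = ab, z = ab: Pumping 'ab' gives strings of alternating a's and b's.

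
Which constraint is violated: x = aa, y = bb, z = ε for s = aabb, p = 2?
Violated: |xy| ≤ p

The decomposition x = aa, y = bb, z = ε for s = aabb with p = 2
violates the constraint: |xy| ≤ p

|xy| = |aabb| = 4 > 2 = p. The decomposition puts too many characters in xy.

Pumping lemma constraints:
1. xyz = s (decomposition is valid)
2. |xy| ≤ p
3. |y| > 0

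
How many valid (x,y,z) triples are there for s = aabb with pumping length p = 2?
3

For s = 'aabb' with pumping length p = 2:

Constraints: |xy| ≤ 2, |y| > 0

Valid decompositions (|xy| ≤ p, |y| ≥ 1):
  • x='', y='a', z='abb'
  • x='a', y='a', z='bb'
  • x='', y='aa', z='bb'

Total count: 3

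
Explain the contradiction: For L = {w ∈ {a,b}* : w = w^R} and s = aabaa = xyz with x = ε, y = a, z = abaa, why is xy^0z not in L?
xy⁰z = abaa ∉ L

Pumping with i = 0 replaces y = a by y⁰ = ε:
- Original: s = xyz = aabaa; aabaa reversed is aabaa, the same string, so it is a palindrome and is in L
- Pumped: xy⁰z = ε · ε · abaa = abaa
- abaa reversed is aaba ≠ abaa, so it is not a palindrome and is not in L

The pumping lemma would require xy⁰z ∈ L, so this decomposition yields a contradiction.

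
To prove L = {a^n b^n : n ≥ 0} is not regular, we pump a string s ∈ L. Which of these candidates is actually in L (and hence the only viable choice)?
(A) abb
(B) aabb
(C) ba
(B) aabb

The pumping lemma is applied to a string s that lies in L, so first check membership of each option:
- (A) abb has 1 a's and 2 b's; 1 ≠ 2, so it is not in L ✗
- (B) aabb = a^2 b^2 has equal counts (2 = 2), so it is in L ✓
- (C) ba has an a after a b, so it is not of the form a^n b^n and is not in L ✗

Only (B) aabb is in L, so it is the only candidate that could play the role of s.
(In a complete proof one picks s in terms of the pumping length p so that |s| ≥ p is guaranteed; a fixed string like aabb illustrates the shape of such an s.)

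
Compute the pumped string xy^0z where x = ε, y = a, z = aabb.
aabb

Given x = '', y = 'a', z = 'aabb' and i = 0:

xy^0z = x + y·y·...·y (0 times) + z
       = '' + 'a'^0 + 'aabb'
       = '' + '' + 'aabb'
       = 'aabb'

The pumped string is 'aabb' with length 4.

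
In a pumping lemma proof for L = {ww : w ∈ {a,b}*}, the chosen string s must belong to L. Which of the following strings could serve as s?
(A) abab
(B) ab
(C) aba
(A) abab

The pumping lemma is applied to a string s that lies in L, so first check membership of each option:
- (A) abab splits into halves ab · ab, which are equal, so it is in L (w = ab) ✓
- (B) ab has length 2; its halves are a and b, which differ, so it is not in L ✗
- (C) aba has odd length 3, so it cannot be written as ww and is not in L ✗

Only (A) abab is in L, so it is the only candidate that could play the role of s.
(In a complete proof one picks s in terms of the pumping length p so that |s| ≥ p is guaranteed; a fixed string like abab illustrates the shape of such an s.)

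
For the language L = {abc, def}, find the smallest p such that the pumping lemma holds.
p = 4

For a finite language L, the pumping lemma holds vacuously if p > max|s| for s ∈ L.

The longest string in L = {abc, def} has length 3.
If p = 4, then no string s ∈ L has |s| ≥ p, so the condition is vacuously true.

The minimum pumping length is p = 4.

Why no smaller p works: for any p ≤ 3, the longest string s ∈ L has |s| = 3 ≥ p, so it would
have to be pumpable; but pumping up (i = 2, 3, ...) produces ever longer strings, which cannot all lie in the
finite language L. So the pumping property fails for every p ≤ 3.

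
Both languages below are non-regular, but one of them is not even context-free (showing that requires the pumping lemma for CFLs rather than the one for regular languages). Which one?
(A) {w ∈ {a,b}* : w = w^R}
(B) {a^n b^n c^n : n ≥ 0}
(B) {a^n b^n c^n : n ≥ 0}

(B) {a^n b^n c^n : n ≥ 0} requires the CFL pumping lemma.

- {w ∈ {a,b}* : w = w^R} is context-free (but not regular)
  • Can be shown non-regular with the regular pumping lemma
  • After pumping, the string is no longer symmetric

- {a^n b^n c^n : n ≥ 0} is NOT context-free
  • Requires the CFL pumping lemma to prove
  • Cannot maintain three equal counts simultaneously

The CFL pumping lemma is "stronger" in that it can prove non-membership
in the larger class of context-free languages.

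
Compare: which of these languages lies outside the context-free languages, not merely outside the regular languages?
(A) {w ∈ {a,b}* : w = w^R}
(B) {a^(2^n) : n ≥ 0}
(B) {a^(2^n) : n ≥ 0}

(B) {a^(2^n) : n ≥ 0} requires the CFL pumping lemma.

- {w ∈ {a,b}* : w = w^R} is context-free (but not regular)
  • Can be shown non-regular with the regular pumping lemma
  • After pumping, the string is no longer symmetric

- {a^(2^n) : n ≥ 0} is NOT context-free
  • Requires the CFL pumping lemma to prove
  • Gaps between powers of 2 grow exponentially

The CFL pumping lemma is "stronger" in that it can prove non-membership
in the larger class of context-free languages.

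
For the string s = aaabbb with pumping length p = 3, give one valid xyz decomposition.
x = '', y = 'a', z = 'aabbb'

For s = aaabbb and p = 3, one valid decomposition is:
- x = '' (length 0)
- y = 'a' (length 1)
- z = 'aabbb' (length 5)

Verification:
- xyz = '' + 'a' + 'aabbb' = aaabbb ✓
- |xy| = 1 ≤ 3 ✓
- |y| = 1 > 0 ✓

All pumping lemma constraints are satisfied.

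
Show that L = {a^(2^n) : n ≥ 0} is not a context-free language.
Assume for contradiction that L is context-free, and let p ≥ 1 be the pumping length given by the pumping lemma for CFLs.
Choose s = a^(2^p). Then s ∈ L and |s| = 2^p ≥ p.
By the CFL pumping lemma, s = uvxyz for some u, v, x, y, z with |vxy| ≤ p, |vy| ≥ 1, and uv^i xy^i z ∈ L for every i ≥ 0.
All symbols are a's, so only lengths matter: let k = |vy|, with 1 ≤ k ≤ |vxy| ≤ p < 2^p.

Take i = 2: |uv²xy²z| = 2^p + k, and 2^p < 2^p + k < 2^p + 2^p = 2^(p+1).
So the length lies strictly between consecutive powers of two and is not a power of 2; uv²xy²z ∉ L.

This contradicts the CFL pumping lemma, which requires uv^i xy^i z ∈ L for all i ≥ 0.
Hence L = {a^(2^n) : n ≥ 0} is not context-free. ∎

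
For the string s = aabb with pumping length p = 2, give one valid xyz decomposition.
x = 'a', y = 'a', z = 'bb'

For s = aabb and p = 2, one valid decomposition is:
- x = 'a' (length 1)
- y = 'a' (length 1)
- z = 'bb' (length 2)

Verification:
- xyz = 'a' + 'a' + 'bb' = aabb ✓
- |xy| = 2 ≤ 2 ✓
- |y| = 1 > 0 ✓

All pumping lemma constraints are satisfied.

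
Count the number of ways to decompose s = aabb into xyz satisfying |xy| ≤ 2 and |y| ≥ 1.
3

For s = 'aabb' with pumping length p = 2:

Constraints: |xy| ≤ 2, |y| > 0

Valid decompositions (|xy| ≤ p, |y| ≥ 1):
  • x='', y='a', z='abb'
  • x='a', y='a', z='bb'
  • x='', y='aa', z='bb'

Total count: 3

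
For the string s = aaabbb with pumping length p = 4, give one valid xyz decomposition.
x = '', y = 'aa', z = 'abbb'

For s = aaabbb and p = 4, one valid decomposition is:
- x = '' (length 0)
- y = 'aa' (length 2)
- z = 'abbb' (length 4)

Verification:
- xyz = '' + 'aa' + 'abbb' = aaabbb ✓
- |xy| = 2 ≤ 4 ✓
- |y| = 2 > 0 ✓

All pumping lemma constraints are satisfied.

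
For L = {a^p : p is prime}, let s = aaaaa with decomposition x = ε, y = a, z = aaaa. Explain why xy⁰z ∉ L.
xy⁰z = aaaa ∉ L

Pumping with i = 0 replaces y = a by y⁰ = ε:
- Original: s = xyz = aaaaa; aaaaa has length 5, which is prime, so it is in L
- Pumped: xy⁰z = ε · ε · aaaa = aaaa
- aaaa has length 4 = 2 × 2, which is not prime, so it is not in L

The pumping lemma would require xy⁰z ∈ L, so this decomposition yields a contradiction.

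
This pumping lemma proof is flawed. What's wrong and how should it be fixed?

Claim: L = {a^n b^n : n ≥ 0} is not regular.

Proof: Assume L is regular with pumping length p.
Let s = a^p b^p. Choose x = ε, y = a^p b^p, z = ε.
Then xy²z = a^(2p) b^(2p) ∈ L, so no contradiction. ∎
Error: The decomposition violates |xy| ≤ p. With y = a^p b^p, |xy| = |y| = 2p > p. (The proof also miscomputes xy²z, which would be a^p b^p a^p b^p rather than a^(2p) b^(2p), and it wrongly treats one harmless decomposition as settling the matter — the prover does not get to choose the decomposition.)

Correction: The pumping lemma requires |xy| ≤ p, and the argument must handle every decomposition satisfying |xy| ≤ p, |y| ≥ 1. Since s starts with p a's, any such y consists only of a's, say y = a^k with k ≥ 1. Then xy²z = a^(p+k) b^p has unequal numbers of a's and b's, so xy²z ∉ L — the required contradiction.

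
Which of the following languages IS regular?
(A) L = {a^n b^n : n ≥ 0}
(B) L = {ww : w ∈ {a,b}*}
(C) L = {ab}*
(C) {ab}*

(C) L = {ab}* is regular.

This can be recognized by a finite automaton (DFA/NFA).
Regular expressions like {ab}* define regular languages.

The other choices are not regular:
- {ww : w ∈ {a,b}*}: After pumping, the two halves no longer match
- {a^n b^n : n ≥ 0}: After pumping, the number of a's and b's become unequal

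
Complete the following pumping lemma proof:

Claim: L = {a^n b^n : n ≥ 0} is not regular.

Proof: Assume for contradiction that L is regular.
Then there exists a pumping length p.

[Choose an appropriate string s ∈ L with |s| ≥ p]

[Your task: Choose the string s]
s = a^p b^p

This string is in L (has equal a's and b's) and has length 2p ≥ p.
Any decomposition xyz with |xy| ≤ p means y consists only of a's,
so pumping will unbalance the counts.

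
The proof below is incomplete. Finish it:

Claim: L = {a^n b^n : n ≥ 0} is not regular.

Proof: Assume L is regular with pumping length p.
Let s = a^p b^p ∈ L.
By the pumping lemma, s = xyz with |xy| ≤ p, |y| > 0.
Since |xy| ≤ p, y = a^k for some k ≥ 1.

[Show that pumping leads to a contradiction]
Consider xy²z = a^(p+k) b^p.

Since k ≥ 1, we have p + k > p.
So xy²z has more a's than b's: (p+k) a's vs p b's.
This means xy²z ∉ L because a^n b^n requires equal counts.

This contradicts the pumping lemma which states xy²z ∈ L.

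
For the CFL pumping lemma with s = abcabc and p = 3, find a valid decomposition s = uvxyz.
u='ab', v='c', x='a', y='b', z='c'

For s = abcabc with pumping length p = 3:

One valid decomposition:
- u = 'ab'
- v = 'c'
- x = 'a'
- y = 'b'
- z = 'c'

Verification:
- uvxyz = 'ab' + 'c' + 'a' + 'b' + 'c' = abcabc ✓
- |vxy| = |'cab'| = 3 ≤ 3 ✓
- |vy| = |'cb'| = 2 > 0 ✓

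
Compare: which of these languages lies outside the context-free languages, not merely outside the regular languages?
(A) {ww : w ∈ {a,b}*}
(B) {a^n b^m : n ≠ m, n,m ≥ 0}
(A) {ww : w ∈ {a,b}*}

(A) {ww : w ∈ {a,b}*} requires the CFL pumping lemma.

- {a^n b^m : n ≠ m, n,m ≥ 0} is context-free (but not regular)
  • Can be shown non-regular with the regular pumping lemma
  • After pumping a's, we can make n = m

- {ww : w ∈ {a,b}*} is NOT context-free
  • Requires the CFL pumping lemma to prove
  • Even a PDA cannot compare two arbitrary halves symbol by symbol; CFL pumping on a^p b^p a^p b^p fails

The CFL pumping lemma is "stronger" in that it can prove non-membership
in the larger class of context-free languages.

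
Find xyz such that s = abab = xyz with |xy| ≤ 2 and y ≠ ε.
x = 'a', y = 'b', z = 'ab'

For s = abab and p = 2, one valid decomposition is:
- x = 'a' (length 1)
- y = 'b' (length 1)
- z = 'ab' (length 2)

Verification:
- xyz = 'a' + 'b' + 'ab' = abab ✓
- |xy| = 2 ≤ 2 ✓
- |y| = 1 > 0 ✓

All pumping lemma constraints are satisfied.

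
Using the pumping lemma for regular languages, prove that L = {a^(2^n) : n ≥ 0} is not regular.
Assume for contradiction that L is regular, and let p ≥ 1 be the pumping length given by the pumping lemma.
Choose s = a^(2^p). Then s ∈ L and |s| = 2^p ≥ p.
By the pumping lemma, s = xyz for some x, y, z with |xy| ≤ p, |y| ≥ 1, and xy^i z ∈ L for every i ≥ 0.
Here y = a^k for some k with 1 ≤ k ≤ |xy| ≤ p, and p < 2^p.

Take i = 2: |xy²z| = 2^p + k.
Now 2^p < 2^p + k ≤ 2^p + p < 2^p + 2^p = 2^(p+1).
So |xy²z| lies strictly between the consecutive powers of two 2^p and 2^(p+1), hence is not a power of 2, and xy²z ∉ L.

This contradicts the pumping lemma, which requires xy^i z ∈ L for all i ≥ 0.
Hence L = {a^(2^n) : n ≥ 0} is not regular. ∎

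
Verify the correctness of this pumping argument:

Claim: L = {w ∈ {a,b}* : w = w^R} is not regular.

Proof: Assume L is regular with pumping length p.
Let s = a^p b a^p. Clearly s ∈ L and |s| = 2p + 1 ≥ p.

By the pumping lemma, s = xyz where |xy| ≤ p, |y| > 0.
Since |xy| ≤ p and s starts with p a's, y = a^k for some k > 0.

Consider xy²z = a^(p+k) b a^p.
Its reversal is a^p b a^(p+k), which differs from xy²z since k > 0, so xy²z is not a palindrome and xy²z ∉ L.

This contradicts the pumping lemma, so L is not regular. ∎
The proof is correct.

This proof is valid because:
1. s = a^p b a^p is in L and is chosen in terms of p, so |s| ≥ p holds for every p
2. The decomposition analysis is correct: |xy| ≤ p forces y to lie inside the leading a's
3. The contradiction is valid: a^(p+k) b a^p has more a's before the b than after it, so it is not a palindrome
4. The conclusion follows logically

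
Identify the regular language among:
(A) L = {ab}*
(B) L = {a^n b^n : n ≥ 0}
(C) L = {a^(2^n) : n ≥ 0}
(A) {ab}*

(A) L = {ab}* is regular.

This can be recognized by a finite automaton (DFA/NFA).
Regular expressions like {ab}* define regular languages.

The other choices are not regular:
- {a^(2^n) : n ≥ 0}: After pumping, length is no longer a power of 2
- {a^n b^n : n ≥ 0}: After pumping, the number of a's and b's become unequal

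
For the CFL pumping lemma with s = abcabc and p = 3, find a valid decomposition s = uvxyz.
u='ab', v='c', x='a', y='b', z='c'

For s = abcabc with pumping length p = 3:

One valid decomposition:
- u = 'ab'
- v = 'c'
- x = 'a'
- y = 'b'
- z = 'c'

Verification:
- uvxyz = 'ab' + 'c' + 'a' + 'b' + 'c' = abcabc ✓
- |vxy| = |'cab'| = 3 ≤ 3 ✓
- |vy| = |'cb'| = 2 > 0 ✓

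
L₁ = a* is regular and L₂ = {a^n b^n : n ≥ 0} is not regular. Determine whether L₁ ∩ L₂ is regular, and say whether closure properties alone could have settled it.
Yes — L₁ ∩ L₂ is regular.

A string of a* contains no b's, and the only string of {a^n b^n} with no b's is ε (n = 0). So L₁ ∩ L₂ = {ε}, a finite language, which is regular.

Note that the bare facts "L₁ regular, L₂ non-regular" do not settle the question by themselves: the closure of regular languages under ∪, ∩, complement and difference applies only when BOTH operands are regular. With a non-regular operand the result can come out regular or non-regular depending on the specific languages, so one has to work out L₁ ∩ L₂ for this particular pair, as above.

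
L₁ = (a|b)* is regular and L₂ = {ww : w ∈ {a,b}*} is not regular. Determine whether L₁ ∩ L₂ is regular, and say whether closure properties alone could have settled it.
No — L₁ ∩ L₂ is not regular.

(a|b)* is all strings over {a,b}, so L₁ ∩ L₂ = {ww : w ∈ {a,b}*} = L₂ itself, which is not regular (pump s = a^p b a^p b).

Note that the bare facts "L₁ regular, L₂ non-regular" do not settle the question by themselves: the closure of regular languages under ∪, ∩, complement and difference applies only when BOTH operands are regular. With a non-regular operand the result can come out regular or non-regular depending on the specific languages, so one has to work out L₁ ∩ L₂ for this particular pair, as above.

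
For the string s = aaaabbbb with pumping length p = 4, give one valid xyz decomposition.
x = 'aa', y = 'a', z = 'abbbb'

For s = aaaabbbb and p = 4, one valid decomposition is:
- x = 'aa' (length 2)
- y = 'a' (length 1)
- z = 'abbbb' (length 5)

Verification:
- xyz = 'aa' + 'a' + 'abbbb' = aaaabbbb ✓
- |xy| = 3 ≤ 4 ✓
- |y| = 1 > 0 ✓

All pumping lemma constraints are satisfied.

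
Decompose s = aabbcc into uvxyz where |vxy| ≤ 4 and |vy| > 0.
u='a', v='a', x='bb', y='c', z='c'

For s = aabbcc with pumping length p = 4:

One valid decomposition:
- u = 'a'
- v = 'a'
- x = 'bb'
- y = 'c'
- z = 'c'

Verification:
- uvxyz = 'a' + 'a' + 'bb' + 'c' + 'c' = aabbcc ✓
- |vxy| = |'abbc'| = 4 ≤ 4 ✓
- |vy| = |'ac'| = 2 > 0 ✓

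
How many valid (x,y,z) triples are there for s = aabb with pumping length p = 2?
3

For s = 'aabb' with pumping length p = 2:

Constraints: |xy| ≤ 2, |y| > 0

Valid decompositions (|xy| ≤ p, |y| ≥ 1):
  • x='', y='a', z='abb'
  • x='a', y='a', z='bb'
  • x='', y='aa', z='bb'

Total count: 3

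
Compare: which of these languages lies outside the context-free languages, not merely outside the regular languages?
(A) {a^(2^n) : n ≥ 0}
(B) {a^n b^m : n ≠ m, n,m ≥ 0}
(A) {a^(2^n) : n ≥ 0}

(A) {a^(2^n) : n ≥ 0} requires the CFL pumping lemma.

- {a^n b^m : n ≠ m, n,m ≥ 0} is context-free (but not regular)
  • Can be shown non-regular with the regular pumping lemma
  • After pumping a's, we can make n = m

- {a^(2^n) : n ≥ 0} is NOT context-free
  • Requires the CFL pumping lemma to prove
  • Gaps between powers of 2 grow exponentially

The CFL pumping lemma is "stronger" in that it can prove non-membership
in the larger class of context-free languages.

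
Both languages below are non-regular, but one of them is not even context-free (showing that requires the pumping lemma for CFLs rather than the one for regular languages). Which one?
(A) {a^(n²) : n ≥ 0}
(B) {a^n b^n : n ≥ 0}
(A) {a^(n²) : n ≥ 0}

(A) {a^(n²) : n ≥ 0} requires the CFL pumping lemma.

- {a^n b^n : n ≥ 0} is context-free (but not regular)
  • Can be shown non-regular with the regular pumping lemma
  • After pumping, the number of a's and b's become unequal

- {a^(n²) : n ≥ 0} is NOT context-free
  • Requires the CFL pumping lemma to prove
  • Gaps between squares grow unboundedly

The CFL pumping lemma is "stronger" in that it can prove non-membership
in the larger class of context-free languages.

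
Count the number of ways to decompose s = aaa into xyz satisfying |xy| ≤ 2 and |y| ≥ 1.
3

For s = 'aaa' with pumping length p = 2:

Constraints: |xy| ≤ 2, |y| > 0

Valid decompositions (|xy| ≤ p, |y| ≥ 1):
  • x='', y='a', z='aa'
  • x='a', y='a', z='a'
  • x='', y='aa', z='a'

Total count: 3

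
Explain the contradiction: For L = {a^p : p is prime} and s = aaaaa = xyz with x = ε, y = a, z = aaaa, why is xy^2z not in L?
xy²z = aaaaaa ∉ L

Pumping with i = 2 replaces y = a by y² = aa:
- Original: s = xyz = aaaaa; aaaaa has length 5, which is prime, so it is in L
- Pumped: xy²z = ε · aa · aaaa = aaaaaa
- aaaaaa has length 6 = 2 × 3, which is not prime, so it is not in L

The pumping lemma would require xy²z ∈ L, so this decomposition yields a contradiction.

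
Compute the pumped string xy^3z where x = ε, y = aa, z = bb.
aaaaaabb

Given x = '', y = 'aa', z = 'bb' and i = 3:

xy^3z = x + y·y·...·y (3 times) + z
       = '' + 'aa'^3 + 'bb'
       = '' + 'aaaaaa' + 'bb'
       = 'aaaaaabb'

The pumped string is 'aaaaaabb' with length 8.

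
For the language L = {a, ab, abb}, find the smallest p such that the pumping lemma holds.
p = 4

For a finite language L, the pumping lemma holds vacuously if p > max|s| for s ∈ L.

The longest string in L = {a, ab, abb} has length 3.
If p = 4, then no string s ∈ L has |s| ≥ p, so the condition is vacuously true.

The minimum pumping length is p = 4.

Why no smaller p works: for any p ≤ 3, the longest string s ∈ L has |s| = 3 ≥ p, so it would
have to be pumpable; but pumping up (i = 2, 3, ...) produces ever longer strings, which cannot all lie in the
finite language L. So the pumping property fails for every p ≤ 3.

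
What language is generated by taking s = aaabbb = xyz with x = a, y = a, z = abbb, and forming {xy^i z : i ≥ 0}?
{xy^i z : i ≥ 0} = {a^(2+i) b^3 : i ≥ 0} = {aabbb, aaabbb, aaaabbb, ...}

With x = a, y = a, z = abbb: Starting with aaabbb and pumping the second 'a', we get strings with 2+i a's followed by 3 b's for i = 0, 1, 2, ...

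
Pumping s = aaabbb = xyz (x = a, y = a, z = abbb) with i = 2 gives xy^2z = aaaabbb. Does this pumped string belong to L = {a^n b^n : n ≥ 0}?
No

xy²z = a · aa · abbb = aaaabbb.
aaaabbb has 4 a's and 3 b's; 4 ≠ 3, so it is not in L.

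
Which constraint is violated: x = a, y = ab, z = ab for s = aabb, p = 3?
Violated: xyz = s

The decomposition x = a, y = ab, z = ab for s = aabb with p = 3
violates the constraint: xyz = s

xyz = 'a' + 'ab' + 'ab' = 'aabab' ≠ 'aabb' = s. The decomposition doesn't reconstruct s.

Pumping lemma constraints:
1. xyz = s (decomposition is valid)
2. |xy| ≤ p
3. |y| > 0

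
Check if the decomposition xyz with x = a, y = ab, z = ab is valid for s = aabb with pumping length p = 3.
Violated: xyz = s

The decomposition x = a, y = ab, z = ab for s = aabb with p = 3
violates the constraint: xyz = s

xyz = 'a' + 'ab' + 'ab' = 'aabab' ≠ 'aabb' = s. The decomposition doesn't reconstruct s.

Pumping lemma constraints:
1. xyz = s (decomposition is valid)
2. |xy| ≤ p
3. |y| > 0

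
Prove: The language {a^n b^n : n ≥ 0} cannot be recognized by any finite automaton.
Assume for contradiction that L is regular, and let p ≥ 1 be the pumping length given by the pumping lemma.
Choose s = a^p b^p. Then s ∈ L and |s| = 2p ≥ p.
By the pumping lemma, s = xyz for some x, y, z with |xy| ≤ p, |y| ≥ 1, and xy^i z ∈ L for every i ≥ 0.
Since |xy| ≤ p and the first p symbols of s are all a's, we must have y = a^k for some k with 1 ≤ k ≤ p.

Take i = 3: xy³z = a^(p + 2k) b^p.
This string has p + 2k a's but p b's, and p + 2k > p because k ≥ 1. So xy³z ∉ L.

This contradicts the pumping lemma, which requires xy^i z ∈ L for all i ≥ 0.
Hence L = {a^n b^n : n ≥ 0} is not regular. ∎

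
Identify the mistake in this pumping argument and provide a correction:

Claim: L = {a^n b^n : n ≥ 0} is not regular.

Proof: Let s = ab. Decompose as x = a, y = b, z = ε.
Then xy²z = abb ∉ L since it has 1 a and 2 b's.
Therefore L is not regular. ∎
Error: The string s = ab might be shorter than the pumping length p.

Correction: Choose s = a^p b^p to ensure |s| ≥ p. Also, the decomposition is wrong: with |xy| ≤ p, y cannot include b's when s starts with p a's.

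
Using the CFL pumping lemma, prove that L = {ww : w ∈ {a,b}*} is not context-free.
Assume for contradiction that L is context-free, and let p ≥ 1 be the pumping length given by the pumping lemma for CFLs.
Choose s = a^p b^p a^p b^p. Then s ∈ L (take w = a^p b^p) and |s| = 4p ≥ p.
By the CFL pumping lemma, s = uvxyz for some u, v, x, y, z with |vxy| ≤ p, |vy| ≥ 1, and uv^i xy^i z ∈ L for every i ≥ 0.

Write s as four blocks A₁ B₁ A₂ B₂ with A₁ = A₂ = a^p and B₁ = B₂ = b^p. Since |vxy| ≤ p, the window vxy lies inside at most two adjacent blocks. Take i = 0 and let t = uxz, so |t| = 4p − |vy| with 1 ≤ |vy| ≤ p. If |t| is odd, t ∉ L immediately, so assume |vy| is even (hence |vy| ≥ 2) and |t|/2 = 2p − |vy|/2, which satisfies p ≤ |t|/2 ≤ 2p − 1.

Case 1 (vxy inside A₁B₁): t = a^(p−j) b^(p−l) a^p b^p with j + l = |vy|. The second half of t has length < 2p, so it is a suffix of the trailing a^p b^p and ends in b; the first half is a^(p−j) b^(p−l) a^((j+l)/2), which ends in a because (j+l)/2 ≥ 1. The halves differ, so t ∉ L.

Case 2 (vxy inside B₁A₂, straddling the middle): t = a^p b^(p−j) a^(p−l) b^p with j + l = |vy|. If t = ww, then w is a prefix of t of length ≥ p, so w begins with a^p; and w is a suffix of t of length ≥ p, so w ends with b^p. That forces |w| ≥ 2p, contradicting |w| = |t|/2 ≤ 2p − 1. So t ∉ L.

Case 3 (vxy inside A₂B₂): t = a^p b^p a^(p−j) b^(p−l) with j + l = |vy|. The first half of t is a prefix of a^p b^p, so it begins with a; the second half is b^((j+l)/2) a^(p−j) b^(p−l), which begins with b. The halves differ, so t ∉ L.

In every case uv⁰xy⁰z = uxz ∉ L.

This contradicts the CFL pumping lemma, which requires uv^i xy^i z ∈ L for all i ≥ 0.
Hence L = {ww : w ∈ {a,b}*} is not context-free. ∎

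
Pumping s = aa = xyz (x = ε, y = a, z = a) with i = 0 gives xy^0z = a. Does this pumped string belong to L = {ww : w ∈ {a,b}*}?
No

xy⁰z = ε · ε · a = a.
a has odd length 1, so it cannot be written as ww and is not in L.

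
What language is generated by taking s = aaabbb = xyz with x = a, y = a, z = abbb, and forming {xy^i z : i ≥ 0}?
{xy^i z : i ≥ 0} = {a^(2+i) b^3 : i ≥ 0} = {aabbb, aaabbb, aaaabbb, ...}

With x = a, y = a, z = abbb: Starting with aaabbb and pumping the second 'a', we get strings with 2+i a's followed by 3 b's for i = 0, 1, 2, ...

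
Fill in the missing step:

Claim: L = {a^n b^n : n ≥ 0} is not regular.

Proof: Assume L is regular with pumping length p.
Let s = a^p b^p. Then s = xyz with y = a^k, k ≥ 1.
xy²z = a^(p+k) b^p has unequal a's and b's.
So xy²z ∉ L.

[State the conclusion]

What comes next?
This contradicts the pumping lemma for regular languages,
which guarantees xy^i z ∈ L for all i ≥ 0.

Since our assumption that L is regular leads to a contradiction,
we conclude that L = {a^n b^n : n ≥ 0} is NOT regular. ∎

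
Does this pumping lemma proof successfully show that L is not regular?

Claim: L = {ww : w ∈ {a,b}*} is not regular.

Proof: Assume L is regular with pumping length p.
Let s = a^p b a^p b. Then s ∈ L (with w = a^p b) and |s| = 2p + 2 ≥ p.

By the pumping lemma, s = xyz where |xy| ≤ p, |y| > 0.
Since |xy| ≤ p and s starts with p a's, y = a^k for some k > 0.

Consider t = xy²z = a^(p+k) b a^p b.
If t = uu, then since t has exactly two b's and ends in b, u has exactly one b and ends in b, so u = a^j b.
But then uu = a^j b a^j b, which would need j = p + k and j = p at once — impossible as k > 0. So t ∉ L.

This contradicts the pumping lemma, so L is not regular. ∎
The proof is correct.

This proof is valid because:
1. s = a^p b a^p b is in L and is chosen in terms of p, so |s| ≥ p holds for every p
2. The decomposition analysis is correct: |xy| ≤ p forces y to lie inside the leading a's
3. The contradiction is valid: the argument shows a^(p+k) b a^p b cannot be split into two equal halves
4. The conclusion follows logically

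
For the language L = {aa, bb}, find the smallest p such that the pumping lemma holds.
p = 3

For a finite language L, the pumping lemma holds vacuously if p > max|s| for s ∈ L.

The longest string in L = {aa, bb} has length 2.
If p = 3, then no string s ∈ L has |s| ≥ p, so the condition is vacuously true.

The minimum pumping length is p = 3.

Why no smaller p works: for any p ≤ 2, the longest string s ∈ L has |s| = 2 ≥ p, so it would
have to be pumpable; but pumping up (i = 2, 3, ...) produces ever longer strings, which cannot all lie in the
finite language L. So the pumping property fails for every p ≤ 2.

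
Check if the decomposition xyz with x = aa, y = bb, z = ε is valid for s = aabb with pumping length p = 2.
Violated: |xy| ≤ p

The decomposition x = aa, y = bb, z = ε for s = aabb with p = 2
violates the constraint: |xy| ≤ p

|xy| = |aabb| = 4 > 2 = p. The decomposition puts too many characters in xy.

Pumping lemma constraints:
1. xyz = s (decomposition is valid)
2. |xy| ≤ p
3. |y| > 0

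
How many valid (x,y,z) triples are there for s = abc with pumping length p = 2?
3

For s = 'abc' with pumping length p = 2:

Constraints: |xy| ≤ 2, |y| > 0

Valid decompositions (|xy| ≤ p, |y| ≥ 1):
  • x='', y='a', z='bc'
  • x='a', y='b', z='c'
  • x='', y='ab', z='c'

Total count: 3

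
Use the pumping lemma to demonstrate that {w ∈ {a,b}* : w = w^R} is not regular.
Assume for contradiction that L is regular, and let p ≥ 1 be the pumping length given by the pumping lemma.
Choose s = a^p b a^p. Then s ∈ L (it reads the same in both directions) and |s| = 2p + 1 ≥ p.
By the pumping lemma, s = xyz for some x, y, z with |xy| ≤ p, |y| ≥ 1, and xy^i z ∈ L for every i ≥ 0.
Since |xy| ≤ p and the first p symbols of s are all a's, y = a^k for some k with 1 ≤ k ≤ p.

Take i = 2: xy²z = a^(p + k) b a^p.
Its reversal is a^p b a^(p + k). These differ because the block of a's before the unique b has length p + k in one and p in the other, and p + k ≠ p since k ≥ 1. So xy²z is not a palindrome, i.e. xy²z ∉ L.

This contradicts the pumping lemma, which requires xy^i z ∈ L for all i ≥ 0.
Hence L = {w ∈ {a,b}* : w = w^R} is not regular. ∎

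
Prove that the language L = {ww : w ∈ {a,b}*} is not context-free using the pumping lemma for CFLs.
Assume for contradiction that L is context-free, and let p ≥ 1 be the pumping length given by the pumping lemma for CFLs.
Choose s = a^p b^p a^p b^p. Then s ∈ L (take w = a^p b^p) and |s| = 4p ≥ p.
By the CFL pumping lemma, s = uvxyz for some u, v, x, y, z with |vxy| ≤ p, |vy| ≥ 1, and uv^i xy^i z ∈ L for every i ≥ 0.

Write s as four blocks A₁ B₁ A₂ B₂ with A₁ = A₂ = a^p and B₁ = B₂ = b^p. Since |vxy| ≤ p, the window vxy lies inside at most two adjacent blocks. Take i = 0 and let t = uxz, so |t| = 4p − |vy| with 1 ≤ |vy| ≤ p. If |t| is odd, t ∉ L immediately, so assume |vy| is even (hence |vy| ≥ 2) and |t|/2 = 2p − |vy|/2, which satisfies p ≤ |t|/2 ≤ 2p − 1.

Case 1 (vxy inside A₁B₁): t = a^(p−j) b^(p−l) a^p b^p with j + l = |vy|. The second half of t has length < 2p, so it is a suffix of the trailing a^p b^p and ends in b; the first half is a^(p−j) b^(p−l) a^((j+l)/2), which ends in a because (j+l)/2 ≥ 1. The halves differ, so t ∉ L.

Case 2 (vxy inside B₁A₂, straddling the middle): t = a^p b^(p−j) a^(p−l) b^p with j + l = |vy|. If t = ww, then w is a prefix of t of length ≥ p, so w begins with a^p; and w is a suffix of t of length ≥ p, so w ends with b^p. That forces |w| ≥ 2p, contradicting |w| = |t|/2 ≤ 2p − 1. So t ∉ L.

Case 3 (vxy inside A₂B₂): t = a^p b^p a^(p−j) b^(p−l) with j + l = |vy|. The first half of t is a prefix of a^p b^p, so it begins with a; the second half is b^((j+l)/2) a^(p−j) b^(p−l), which begins with b. The halves differ, so t ∉ L.

In every case uv⁰xy⁰z = uxz ∉ L.

This contradicts the CFL pumping lemma, which requires uv^i xy^i z ∈ L for all i ≥ 0.
Hence L = {ww : w ∈ {a,b}*} is not context-free. ∎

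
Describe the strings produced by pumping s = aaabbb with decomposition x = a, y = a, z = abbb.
{xy^i z : i ≥ 0} = {a^(2+i) b^3 : i ≥ 0} = {aabbb, aaabbb, aaaabbb, ...}

With x = a, y = a, z = abbb: Starting with aaabbb and pumping the second 'a', we get strings with 2+i a's followed by 3 b's for i = 0, 1, 2, ...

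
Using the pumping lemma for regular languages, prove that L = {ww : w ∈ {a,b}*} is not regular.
Assume for contradiction that L is regular, and let p ≥ 1 be the pumping length given by the pumping lemma.
Choose s = a^p b a^p b. Then s ∈ L (take w = a^p b) and |s| = 2p + 2 ≥ p.
By the pumping lemma, s = xyz for some x, y, z with |xy| ≤ p, |y| ≥ 1, and xy^i z ∈ L for every i ≥ 0.
Since |xy| ≤ p and the first p symbols of s are all a's, y = a^k for some k with 1 ≤ k ≤ p.

Take i = 2: t = xy²z = a^(p + k) b a^p b.
Suppose t = uu for some string u. The string t contains exactly two b's and ends in b, so u contains exactly one b and ends in b; hence u = a^j b for some j, and uu = a^j b a^j b. Comparing with t = a^(p + k) b a^p b forces j = p + k (first block) and j = p (second block), which is impossible since k ≥ 1. So t ∉ L.

This contradicts the pumping lemma, which requires xy^i z ∈ L for all i ≥ 0.
Hence L = {ww : w ∈ {a,b}*} is not regular. ∎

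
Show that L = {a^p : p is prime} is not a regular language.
Assume for contradiction that L is regular, and let p ≥ 1 be the pumping length given by the pumping lemma.
Choose a prime q with q ≥ p (one exists because there are infinitely many primes) and let s = a^q. Then s ∈ L and |s| = q ≥ p.
By the pumping lemma, s = xyz for some x, y, z with |xy| ≤ p, |y| ≥ 1, and xy^i z ∈ L for every i ≥ 0.
Here y = a^k for some k with 1 ≤ k ≤ p, and xy^i z = a^(q + (i − 1)k) for every i ≥ 0.

Take i = q + 1: |xy^(q+1) z| = q + qk = q(k + 1).
Both factors satisfy q ≥ 2 and k + 1 ≥ 2, so q(k + 1) is composite, and xy^(q+1) z ∉ L.

This contradicts the pumping lemma, which requires xy^i z ∈ L for all i ≥ 0.
Hence L = {a^p : p is prime} is not regular. ∎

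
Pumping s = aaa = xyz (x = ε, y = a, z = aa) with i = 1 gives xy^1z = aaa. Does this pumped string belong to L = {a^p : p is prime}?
Yes

xy¹z = ε · a · aa = aaa.
aaa has length 3, which is prime, so it is in L.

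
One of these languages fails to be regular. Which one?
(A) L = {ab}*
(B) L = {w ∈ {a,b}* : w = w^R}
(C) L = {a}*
(B) {w ∈ {a,b}* : w = w^R}

(B) L = {w ∈ {a,b}* : w = w^R} is NOT regular.

The pumping lemma can be used to prove this:
After pumping, the string is no longer symmetric

The other languages are regular because they can be recognized by finite automata.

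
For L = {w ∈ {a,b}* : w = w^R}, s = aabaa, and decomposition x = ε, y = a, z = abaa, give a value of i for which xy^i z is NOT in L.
i = 0

xy⁰z = ε · ε · abaa = abaa; abaa reversed is aaba ≠ abaa, so it is not a palindrome and is not in L.
(Other choices also work, e.g. i = 2, 3; only i = 1 is guaranteed to stay in L since xy¹z = s.)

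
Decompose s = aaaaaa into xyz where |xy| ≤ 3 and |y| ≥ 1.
x = 'a', y = 'a', z = 'aaaa'

For s = aaaaaa and p = 3, one valid decomposition is:
- x = 'a' (length 1)
- y = 'a' (length 1)
- z = 'aaaa' (length 4)

Verification:
- xyz = 'a' + 'a' + 'aaaa' = aaaaaa ✓
- |xy| = 2 ≤ 3 ✓
- |y| = 1 > 0 ✓

All pumping lemma constraints are satisfied.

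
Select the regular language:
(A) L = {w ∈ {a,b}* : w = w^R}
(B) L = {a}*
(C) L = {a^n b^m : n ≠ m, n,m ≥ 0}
(B) {a}*

(B) L = {a}* is regular.

This can be recognized by a finite automaton (DFA/NFA).
Regular expressions like {a}* define regular languages.

The other choices are not regular:
- {a^n b^m : n ≠ m, n,m ≥ 0}: After pumping a's, we can make n = m
- {w ∈ {a,b}* : w = w^R}: After pumping, the string is no longer symmetric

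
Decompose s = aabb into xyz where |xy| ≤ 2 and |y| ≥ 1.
x = 'a', y = 'a', z = 'bb'

For s = aabb and p = 2, one valid decomposition is:
- x = 'a' (length 1)
- y = 'a' (length 1)
- z = 'bb' (length 2)

Verification:
- xyz = 'a' + 'a' + 'bb' = aabb ✓
- |xy| = 2 ≤ 2 ✓
- |y| = 1 > 0 ✓

All pumping lemma constraints are satisfied.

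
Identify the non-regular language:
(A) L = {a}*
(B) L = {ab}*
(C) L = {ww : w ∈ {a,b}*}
(C) {ww : w ∈ {a,b}*}

(C) L = {ww : w ∈ {a,b}*} is NOT regular.

The pumping lemma can be used to prove this:
After pumping, the two halves no longer match

The other languages are regular because they can be recognized by finite automata.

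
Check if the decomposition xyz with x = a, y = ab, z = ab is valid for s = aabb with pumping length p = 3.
Violated: xyz = s

The decomposition x = a, y = ab, z = ab for s = aabb with p = 3
violates the constraint: xyz = s

xyz = 'a' + 'ab' + 'ab' = 'aabab' ≠ 'aabb' = s. The decomposition doesn't reconstruct s.

Pumping lemma constraints:
1. xyz = s (decomposition is valid)
2. |xy| ≤ p
3. |y| > 0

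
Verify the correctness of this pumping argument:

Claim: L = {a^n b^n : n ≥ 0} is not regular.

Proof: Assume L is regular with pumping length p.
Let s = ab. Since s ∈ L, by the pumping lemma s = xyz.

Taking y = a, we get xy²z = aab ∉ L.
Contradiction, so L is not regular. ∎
The proof is INCORRECT.

Error: The string s = ab may be shorter than p.
The pumping lemma only applies to strings with |s| ≥ p, and p is not under our control.
We must choose s in terms of p, e.g. s = a^p b^p, to ensure |s| ≥ p.
(The proof also fixes one particular y; a valid argument must handle every decomposition with |xy| ≤ p and |y| ≥ 1 — for s = a^p b^p this forces y = a^k, and then xy²z = a^(p+k) b^p ∉ L.)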